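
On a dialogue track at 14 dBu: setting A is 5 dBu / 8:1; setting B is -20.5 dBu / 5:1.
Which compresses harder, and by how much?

B, by 19.725 dB

A: GR = 9 − 9/8 = 7.875 dB.
B: GR = 34.5 − 34.5/5 = 27.6 dB.
B applies 19.725 dB more gain reduction.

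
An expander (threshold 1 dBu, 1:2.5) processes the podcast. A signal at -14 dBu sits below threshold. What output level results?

-36.5 dBu

Undershoot = 1 − (-14) = 15 dB.
At 1:2.5, that expands to 37.5 dB under threshold.
Output = 1 − 37.5 = -36.5 dBu.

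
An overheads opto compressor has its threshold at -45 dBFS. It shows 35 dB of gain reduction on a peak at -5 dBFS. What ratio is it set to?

8:1

Input overshoot = -5 − (-45) = 40 dB.
Output overshoot = 40 − 35 = 5 dB.
Ratio = input overshoot / output overshoot = 40 / 5 = 8.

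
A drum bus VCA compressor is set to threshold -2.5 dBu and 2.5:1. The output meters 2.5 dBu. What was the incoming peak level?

10 dBu

That's 5 dB above the -2.5 dBu threshold.
Input overshoot = R × output overshoot = 12.5 dB → input = -2.5 + 12.5 = 10 dBu.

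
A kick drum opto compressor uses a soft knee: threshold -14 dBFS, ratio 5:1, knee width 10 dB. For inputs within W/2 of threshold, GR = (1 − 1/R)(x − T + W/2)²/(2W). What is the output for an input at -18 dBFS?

-18.04 dBFS

x − T + W/2 = -18 − (-14) + 5 = 1.
GR = (1 − 1/5) × 1² / 20 = 0.8 × 1 / 20 = 0.04 dB.
Output = -18 − 0.04 = -18.04 dBFS.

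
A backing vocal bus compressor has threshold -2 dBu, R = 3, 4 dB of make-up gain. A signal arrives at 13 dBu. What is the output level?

Overshoot: 13 − (-2) = 15 dB.
3:1 compression reduces that to 15/3 = 5 dB over.
So the level is -2 + 5 = 3 dBu; make-up adds 4 dB, giving 7 dBu.

7 dBu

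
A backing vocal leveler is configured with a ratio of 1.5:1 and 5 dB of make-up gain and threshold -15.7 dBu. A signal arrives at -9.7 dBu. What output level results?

The input is 6 dB above the -15.7 dBu threshold.
The 6 dB excess becomes 4 dB after 1.5:1 reduction.
So the level is -15.7 + 4 = -11.7 dBu; make-up adds 5 dB, giving -6.7 dBu.

-6.7 dBu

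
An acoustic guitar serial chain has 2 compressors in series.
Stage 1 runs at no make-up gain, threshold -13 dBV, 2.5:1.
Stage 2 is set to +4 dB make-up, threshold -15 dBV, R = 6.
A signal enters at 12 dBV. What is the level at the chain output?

Stage 1: 25 dB above -13 dBV, reduced 2.5:1 to 10 dB above → -3 dBV.
Stage 2: 12 dB above -15 dBV, reduced 6:1 to 2 dB above → -13 dBV; +4 dB make-up → -9 dBV.

-9 dBV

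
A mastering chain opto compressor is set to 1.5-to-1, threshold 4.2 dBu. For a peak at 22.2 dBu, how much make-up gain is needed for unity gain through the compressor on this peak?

6 dB

The peak compresses to 4.2 + 18/1.5 = 16.2 dBu.
To reach 22.2 dBu requires 22.2 − 16.2 = 6 dB of make-up.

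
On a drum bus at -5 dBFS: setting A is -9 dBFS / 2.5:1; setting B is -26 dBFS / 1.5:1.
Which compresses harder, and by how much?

B, by 4.6 dB

A: overshoot 4 dB → output overshoot 1.6 dB → GR 2.4 dB.
B: overshoot 21 dB → output overshoot 14 dB → GR 7 dB.
Difference: 4.6 dB in favour of B.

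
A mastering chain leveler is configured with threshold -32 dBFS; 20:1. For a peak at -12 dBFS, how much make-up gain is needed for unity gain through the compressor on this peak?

19 dB

The peak compresses to -32 + 20/20 = -31 dBFS.
To reach -12 dBFS requires -12 − (-31) = 19 dB of make-up.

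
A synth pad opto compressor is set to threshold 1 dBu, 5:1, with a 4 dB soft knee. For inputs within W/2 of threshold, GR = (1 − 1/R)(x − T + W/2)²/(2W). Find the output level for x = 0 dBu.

-0.1 dBu

x − T + W/2 = 0 − 1 + 2 = 1.
GR = (1 − 1/5) × 1² / 8 = 0.8 × 1 / 8 = 0.1 dB.
Output = 0 − 0.1 = -0.1 dBu.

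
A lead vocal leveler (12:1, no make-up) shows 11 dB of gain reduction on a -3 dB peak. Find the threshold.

Gain reduction = -3 − (-14) = 11 dB; output overshoot = GR / (R − 1) = 11 / 11 = 1 dB.
Threshold = output − output overshoot = -14 − 1 = -15 dB.

-15 dB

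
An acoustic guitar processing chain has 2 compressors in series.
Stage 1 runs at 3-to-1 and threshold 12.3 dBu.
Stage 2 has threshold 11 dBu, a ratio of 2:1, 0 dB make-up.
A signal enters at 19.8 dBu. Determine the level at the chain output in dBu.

12.9 dBu

Stage 1: overshoot 7.5 dB → 7.5/3 = 2.5 dB → 14.8 dBu.
Stage 2: 3.8 dB above 11 dBu, reduced 2:1 to 1.9 dB above → 12.9 dBu.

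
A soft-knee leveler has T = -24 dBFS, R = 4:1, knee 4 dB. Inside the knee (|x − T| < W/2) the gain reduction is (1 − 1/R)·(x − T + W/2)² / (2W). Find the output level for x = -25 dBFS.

x − T + W/2 = -25 − (-24) + 2 = 1.
GR = (1 − 1/4) × 1² / 8 = 0.75 × 1 / 8 = 0.09375 dB.
Output = -25 − 0.09375 = -25.09375 dBFS.

-25.09375 dBFS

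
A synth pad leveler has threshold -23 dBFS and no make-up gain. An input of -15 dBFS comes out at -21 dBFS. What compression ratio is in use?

4:1

Input overshoot = -15 − (-23) = 8 dB; output overshoot = -21 − (-23) = 2 dB.
Ratio = 8 / 2 = 4.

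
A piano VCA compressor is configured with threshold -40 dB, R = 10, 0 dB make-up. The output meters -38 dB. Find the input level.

That's 2 dB above the -40 dB threshold.
Undo the ratio: input overshoot = 2 × 10 = 20 dB, giving input = -20 dB.

-20 dB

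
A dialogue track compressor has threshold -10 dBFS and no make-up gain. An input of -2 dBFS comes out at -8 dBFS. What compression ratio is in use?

4:1

Input overshoot = -2 − (-10) = 8 dB; output overshoot = -8 − (-10) = 2 dB.
Ratio = 8 / 2 = 4.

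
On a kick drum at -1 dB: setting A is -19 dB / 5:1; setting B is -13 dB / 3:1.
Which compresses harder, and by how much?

A: overshoot 18 dB → output overshoot 3.6 dB → GR 14.4 dB.
B: overshoot 12 dB → output overshoot 4 dB → GR 8 dB.
A applies 6.4 dB more gain reduction.

A, by 6.4 dB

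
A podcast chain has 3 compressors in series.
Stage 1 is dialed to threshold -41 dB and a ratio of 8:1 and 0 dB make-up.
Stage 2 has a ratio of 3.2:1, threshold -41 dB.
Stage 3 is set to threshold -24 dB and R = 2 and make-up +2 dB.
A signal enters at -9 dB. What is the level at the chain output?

Stage 1: -9 dB is 32 dB over -41 dB; at 8:1 that becomes 4 dB over, giving -37 dB.
Stage 2: -37 dB is 4 dB over -41 dB; at 3.2:1 that becomes 1.25 dB over, giving -39.75 dB.
Stage 3: below threshold (-39.75 ≤ -24); passes unchanged; make-up brings it to -37.75 dB.

-37.75 dB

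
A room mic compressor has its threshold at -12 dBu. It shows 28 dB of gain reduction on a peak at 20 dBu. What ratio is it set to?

8:1

Input overshoot = 20 − (-12) = 32 dB.
Output overshoot = 32 − 28 = 4 dB.
Ratio = input overshoot / output overshoot = 32 / 4 = 8.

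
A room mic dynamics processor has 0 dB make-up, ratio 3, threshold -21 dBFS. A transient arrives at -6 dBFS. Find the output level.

-6 dBFS sits 15 dB over threshold.
The 15 dB excess becomes 5 dB after 3:1 reduction.
So the level is -21 + 5 = -16 dBFS.

-16 dBFS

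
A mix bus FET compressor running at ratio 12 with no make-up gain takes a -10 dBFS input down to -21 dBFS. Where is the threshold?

-22 dBFS

Input is 12 dB above T (since output overshoot × R = input overshoot: (-21 − T)·12 = -10 − T gives T = -22 dBFS).
Check: -22 + (-10 − (-22))/12 = -22 + 1 = -21 dBFS. ✓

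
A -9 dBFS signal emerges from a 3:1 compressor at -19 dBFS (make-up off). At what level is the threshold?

-24 dBFS

Input is 15 dB above T (since output overshoot × R = input overshoot: (-19 − T)·3 = -9 − T gives T = -24 dBFS).
Check: -24 + (-9 − (-24))/3 = -24 + 5 = -19 dBFS. ✓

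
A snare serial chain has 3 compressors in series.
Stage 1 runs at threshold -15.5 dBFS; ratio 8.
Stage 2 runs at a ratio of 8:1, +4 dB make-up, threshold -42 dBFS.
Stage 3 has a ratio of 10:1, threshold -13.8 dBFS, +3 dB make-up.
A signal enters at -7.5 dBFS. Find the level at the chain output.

Stage 1: -7.5 dBFS is 8 dB over -15.5 dBFS; at 8:1 that becomes 1 dB over, giving -14.5 dBFS.
Stage 2: overshoot 27.5 dB → 27.5/8 = 3.4375 dB → -38.5625 dBFS; +4 dB make-up → -34.5625 dBFS.
Stage 3: below threshold (-34.5625 ≤ -13.8); passes unchanged; make-up brings it to -31.5625 dBFS.

-31.5625 dBFS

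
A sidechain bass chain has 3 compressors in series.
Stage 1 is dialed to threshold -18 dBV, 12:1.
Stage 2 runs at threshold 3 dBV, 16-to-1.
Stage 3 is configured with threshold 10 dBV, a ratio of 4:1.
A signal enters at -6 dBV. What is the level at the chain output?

Stage 1: overshoot 12 dB → 12/12 = 1 dB → -17 dBV.
Stage 2: -17 dBV is at or below the 3 dBV threshold — no compression; output -17 dBV.
Stage 3: below threshold (-17 ≤ 10); passes unchanged; output -17 dBV.

-17 dBV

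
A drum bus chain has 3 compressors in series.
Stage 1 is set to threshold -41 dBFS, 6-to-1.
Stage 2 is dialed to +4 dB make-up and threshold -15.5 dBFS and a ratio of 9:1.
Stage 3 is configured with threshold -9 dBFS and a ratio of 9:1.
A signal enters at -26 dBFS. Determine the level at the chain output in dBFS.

-34.5 dBFS

Stage 1: -26 dBFS is 15 dB over -41 dBFS; at 6:1 that becomes 2.5 dB over, giving -38.5 dBFS.
Stage 2: -38.5 dBFS ≤ -15.5 dBFS, so stage 2 doesn't engage; make-up brings it to -34.5 dBFS.
Stage 3: -34.5 dBFS is at or below the -9 dBFS threshold — no compression; output -34.5 dBFS.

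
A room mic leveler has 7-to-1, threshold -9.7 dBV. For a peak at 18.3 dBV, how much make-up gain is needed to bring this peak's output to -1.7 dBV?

4 dB

The peak compresses to -9.7 + 28/7 = -5.7 dBV.
To reach -1.7 dBV requires -1.7 − (-5.7) = 4 dB of make-up.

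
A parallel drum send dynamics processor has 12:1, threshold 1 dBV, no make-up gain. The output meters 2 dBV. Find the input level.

13 dBV

The compressed level sits 2 − 1 = 1 dB over threshold.
Undo the ratio: input overshoot = 1 × 12 = 12 dB, giving input = 13 dBV.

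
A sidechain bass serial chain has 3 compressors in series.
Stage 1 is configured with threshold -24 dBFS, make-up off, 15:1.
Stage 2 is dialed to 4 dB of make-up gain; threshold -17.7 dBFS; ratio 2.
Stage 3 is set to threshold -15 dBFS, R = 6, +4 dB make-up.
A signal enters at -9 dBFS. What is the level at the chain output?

Stage 1: overshoot 15 dB → 15/15 = 1 dB → -23 dBFS.
Stage 2: -23 dBFS ≤ -17.7 dBFS, so stage 2 doesn't engage; make-up brings it to -19 dBFS.
Stage 3: -19 dBFS ≤ -15 dBFS, so stage 3 doesn't engage; make-up brings it to -15 dBFS.

-15 dBFS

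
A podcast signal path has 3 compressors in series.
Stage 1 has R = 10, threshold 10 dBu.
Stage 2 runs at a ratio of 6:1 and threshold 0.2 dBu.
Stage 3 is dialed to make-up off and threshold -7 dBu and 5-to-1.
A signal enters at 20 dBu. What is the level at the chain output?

-5.2 dBu

Stage 1: 20 dBu is 10 dB over 10 dBu; at 10:1 that becomes 1 dB over, giving 11 dBu.
Stage 2: 10.8 dB above 0.2 dBu, reduced 6:1 to 1.8 dB above → 2 dBu.
Stage 3: 9 dB above -7 dBu, reduced 5:1 to 1.8 dB above → -5.2 dBu.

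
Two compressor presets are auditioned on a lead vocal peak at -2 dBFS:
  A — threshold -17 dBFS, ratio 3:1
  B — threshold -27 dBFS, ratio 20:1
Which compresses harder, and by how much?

B, by 13.75 dB

A: 15 dB over, compressed to 5 dB over, so 10 dB of GR.
B: 25 dB over, compressed to 1.25 dB over, so 23.75 dB of GR.
Difference: 13.75 dB in favour of B.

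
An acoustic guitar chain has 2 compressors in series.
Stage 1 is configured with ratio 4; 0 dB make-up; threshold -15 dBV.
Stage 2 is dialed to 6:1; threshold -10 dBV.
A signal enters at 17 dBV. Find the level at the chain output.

-9.5 dBV

Stage 1: overshoot 32 dB → 32/4 = 8 dB → -7 dBV.
Stage 2: -7 dBV is 3 dB over -10 dBV; at 6:1 that becomes 0.5 dB over, giving -9.5 dBV.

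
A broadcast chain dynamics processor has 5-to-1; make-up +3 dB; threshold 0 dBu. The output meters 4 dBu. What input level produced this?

5 dBu

Stripping the +3 dB make-up gives 1 dBu at the gain stage.
The compressed level sits 1 − 0 = 1 dB over threshold.
Undo the ratio: input overshoot = 1 × 5 = 5 dB, giving input = 5 dBu.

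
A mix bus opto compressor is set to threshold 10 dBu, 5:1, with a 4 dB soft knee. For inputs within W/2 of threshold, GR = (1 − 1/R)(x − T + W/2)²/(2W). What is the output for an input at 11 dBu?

x − T + W/2 = 11 − 10 + 2 = 3.
GR = (1 − 1/5) × 3² / 8 = 0.8 × 9 / 8 = 0.9 dB.
Output = 11 − 0.9 = 10.1 dBu.

10.1 dBu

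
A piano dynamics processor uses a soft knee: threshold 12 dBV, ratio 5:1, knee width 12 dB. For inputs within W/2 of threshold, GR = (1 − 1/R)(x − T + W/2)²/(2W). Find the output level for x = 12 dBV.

x − T + W/2 = 12 − 12 + 6 = 6.
GR = (1 − 1/5) × 6² / 24 = 0.8 × 36 / 24 = 1.2 dB.
Output = 12 − 1.2 = 10.8 dBV.

10.8 dBV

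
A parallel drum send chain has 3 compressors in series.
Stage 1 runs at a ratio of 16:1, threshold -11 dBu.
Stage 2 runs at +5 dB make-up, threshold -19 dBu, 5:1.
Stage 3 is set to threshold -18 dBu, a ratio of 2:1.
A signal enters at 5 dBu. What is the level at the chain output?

-15.1 dBu

Stage 1: 16 dB above -11 dBu, reduced 16:1 to 1 dB above → -10 dBu.
Stage 2: overshoot 9 dB → 9/5 = 1.8 dB → -17.2 dBu; +5 dB make-up → -12.2 dBu.
Stage 3: -12.2 dBu is 5.8 dB over -18 dBu; at 2:1 that becomes 2.9 dB over, giving -15.1 dBu.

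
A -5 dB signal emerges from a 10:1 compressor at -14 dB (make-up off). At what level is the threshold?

-15 dB

Let T be the threshold. Output overshoot = (input overshoot)/R, so -14 − T = (-5 − T)/10.
10·(-14 − T) = -5 − T → 9·T = -140 − (-5) = -135.
T = -135/9 = -15 dB.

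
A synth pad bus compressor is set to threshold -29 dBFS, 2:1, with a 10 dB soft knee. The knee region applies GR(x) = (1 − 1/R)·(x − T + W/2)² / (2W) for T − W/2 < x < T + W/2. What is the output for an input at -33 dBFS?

-33.025 dBFS

x − T + W/2 = -33 − (-29) + 5 = 1.
GR = (1 − 1/2) × 1² / 20 = 0.5 × 1 / 20 = 0.025 dB.
Output = -33 − 0.025 = -33.025 dBFS.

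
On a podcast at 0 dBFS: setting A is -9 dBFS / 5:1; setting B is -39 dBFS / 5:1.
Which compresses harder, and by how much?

B, by 24 dB

A: 9 dB over, compressed to 1.8 dB over, so 7.2 dB of GR.
B: 39 dB over, compressed to 7.8 dB over, so 31.2 dB of GR.
B reduces 24 dB more.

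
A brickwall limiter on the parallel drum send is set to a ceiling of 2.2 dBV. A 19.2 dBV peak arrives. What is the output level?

A brickwall limiter is an ∞:1 compressor: any input above the ceiling is clamped to 2.2 dBV.

2.2 dBV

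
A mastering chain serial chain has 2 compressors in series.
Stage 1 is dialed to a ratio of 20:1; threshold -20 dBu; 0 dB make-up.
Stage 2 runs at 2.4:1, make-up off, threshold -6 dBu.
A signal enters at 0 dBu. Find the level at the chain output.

-19 dBu

Stage 1: overshoot 20 dB → 20/20 = 1 dB → -19 dBu.
Stage 2: -19 dBu ≤ -6 dBu, so stage 2 doesn't engage; output -19 dBu.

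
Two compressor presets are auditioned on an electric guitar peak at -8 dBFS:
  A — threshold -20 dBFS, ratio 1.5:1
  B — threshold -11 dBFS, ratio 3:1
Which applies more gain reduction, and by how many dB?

A: overshoot 12 dB → output overshoot 8 dB → GR 4 dB.
B: overshoot 3 dB → output overshoot 1 dB → GR 2 dB.
Difference: 2 dB in favour of A.

A, by 2 dB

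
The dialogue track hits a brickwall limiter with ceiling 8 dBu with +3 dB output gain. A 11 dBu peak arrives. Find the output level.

11 dBu

At ∞:1, everything above 8 dBu is held at the ceiling.
Output gain then adds 3 dB: 8 + 3 = 11 dBu.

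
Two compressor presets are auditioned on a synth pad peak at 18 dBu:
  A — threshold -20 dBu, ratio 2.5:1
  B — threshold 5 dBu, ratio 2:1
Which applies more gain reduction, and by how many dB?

A: GR = 38 − 38/2.5 = 22.8 dB.
B: GR = 13 − 13/2 = 6.5 dB.
A reduces 16.3 dB more.

A, by 16.3 dB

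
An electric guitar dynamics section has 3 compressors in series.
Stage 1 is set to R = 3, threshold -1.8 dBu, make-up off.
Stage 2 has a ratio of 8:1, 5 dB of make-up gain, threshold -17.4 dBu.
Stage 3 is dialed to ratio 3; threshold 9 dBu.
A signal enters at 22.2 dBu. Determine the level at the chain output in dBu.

-9.45 dBu

Stage 1: 22.2 dBu is 24 dB over -1.8 dBu; at 3:1 that becomes 8 dB over, giving 6.2 dBu.
Stage 2: 6.2 dBu is 23.6 dB over -17.4 dBu; at 8:1 that becomes 2.95 dB over, giving -14.45 dBu; +5 dB make-up → -9.45 dBu.
Stage 3: -9.45 dBu is at or below the 9 dBu threshold — no compression; output -9.45 dBu.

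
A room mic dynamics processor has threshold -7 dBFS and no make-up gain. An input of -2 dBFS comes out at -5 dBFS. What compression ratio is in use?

2.5:1

Input overshoot = -2 − (-7) = 5 dB; output overshoot = -5 − (-7) = 2 dB.
Ratio = 5 / 2 = 2.5.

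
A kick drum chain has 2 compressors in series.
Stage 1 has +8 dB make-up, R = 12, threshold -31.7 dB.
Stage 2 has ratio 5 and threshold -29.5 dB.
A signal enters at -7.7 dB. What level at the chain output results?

Stage 1: overshoot 24 dB → 24/12 = 2 dB → -29.7 dB; +8 dB make-up → -21.7 dB.
Stage 2: -21.7 dB is 7.8 dB over -29.5 dB; at 5:1 that becomes 1.56 dB over, giving -27.94 dB.

-27.94 dB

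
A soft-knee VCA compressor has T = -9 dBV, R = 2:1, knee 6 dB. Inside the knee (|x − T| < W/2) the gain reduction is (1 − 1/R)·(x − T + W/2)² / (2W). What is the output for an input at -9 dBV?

-9.375 dBV

x − T + W/2 = -9 − (-9) + 3 = 3.
GR = (1 − 1/2) × 3² / 12 = 0.5 × 9 / 12 = 0.375 dB.
Output = -9 − 0.375 = -9.375 dBV.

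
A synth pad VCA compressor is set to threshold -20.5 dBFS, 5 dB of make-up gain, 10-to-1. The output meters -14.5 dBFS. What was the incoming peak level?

-10.5 dBFS

Stripping the +5 dB make-up gives -19.5 dBFS at the gain stage.
That's 1 dB above the -20.5 dBFS threshold.
Input overshoot = R × output overshoot = 10 dB → input = -20.5 + 10 = -10.5 dBFS.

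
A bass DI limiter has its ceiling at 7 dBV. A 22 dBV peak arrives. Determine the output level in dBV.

At ∞:1, everything above 7 dBV is held at the ceiling.

7 dBV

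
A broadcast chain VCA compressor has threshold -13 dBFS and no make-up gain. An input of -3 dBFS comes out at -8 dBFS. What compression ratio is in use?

2:1

Input overshoot = -3 − (-13) = 10 dB; output overshoot = -8 − (-13) = 5 dB.
Ratio = 10 / 5 = 2.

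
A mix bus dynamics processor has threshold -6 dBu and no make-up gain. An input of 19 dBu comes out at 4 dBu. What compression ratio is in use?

Input overshoot = 19 − (-6) = 25 dB; output overshoot = 4 − (-6) = 10 dB.
Ratio = 25 / 10 = 2.5.

2.5:1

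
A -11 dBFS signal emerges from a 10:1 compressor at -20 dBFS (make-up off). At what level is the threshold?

-21 dBFS

Input is 10 dB above T (since output overshoot × R = input overshoot: (-20 − T)·10 = -11 − T gives T = -21 dBFS).
Check: -21 + (-11 − (-21))/10 = -21 + 1 = -20 dBFS. ✓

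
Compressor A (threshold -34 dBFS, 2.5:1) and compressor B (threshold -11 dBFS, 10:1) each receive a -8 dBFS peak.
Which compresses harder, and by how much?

A, by 12.9 dB

A: overshoot 26 dB → output overshoot 10.4 dB → GR 15.6 dB.
B: overshoot 3 dB → output overshoot 0.3 dB → GR 2.7 dB.
A applies 12.9 dB more gain reduction.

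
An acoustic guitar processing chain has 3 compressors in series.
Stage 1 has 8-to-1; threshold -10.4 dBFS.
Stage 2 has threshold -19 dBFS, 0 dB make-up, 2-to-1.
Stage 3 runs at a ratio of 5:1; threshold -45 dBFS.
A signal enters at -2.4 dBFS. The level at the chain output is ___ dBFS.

Stage 1: -2.4 dBFS is 8 dB over -10.4 dBFS; at 8:1 that becomes 1 dB over, giving -9.4 dBFS.
Stage 2: -9.4 dBFS is 9.6 dB over -19 dBFS; at 2:1 that becomes 4.8 dB over, giving -14.2 dBFS.
Stage 3: overshoot 30.8 dB → 30.8/5 = 6.16 dB → -38.84 dBFS.

-38.84 dBFS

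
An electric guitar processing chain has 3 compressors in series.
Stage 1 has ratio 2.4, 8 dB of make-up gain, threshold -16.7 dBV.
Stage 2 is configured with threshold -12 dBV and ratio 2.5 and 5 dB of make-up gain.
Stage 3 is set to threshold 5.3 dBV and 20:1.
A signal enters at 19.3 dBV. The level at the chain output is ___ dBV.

Stage 1: 36 dB above -16.7 dBV, reduced 2.4:1 to 15 dB above → -1.7 dBV; +8 dB make-up → 6.3 dBV.
Stage 2: overshoot 18.3 dB → 18.3/2.5 = 7.32 dB → -4.68 dBV; +5 dB make-up → 0.32 dBV.
Stage 3: below threshold (0.32 ≤ 5.3); passes unchanged; output 0.32 dBV.

0.32 dBV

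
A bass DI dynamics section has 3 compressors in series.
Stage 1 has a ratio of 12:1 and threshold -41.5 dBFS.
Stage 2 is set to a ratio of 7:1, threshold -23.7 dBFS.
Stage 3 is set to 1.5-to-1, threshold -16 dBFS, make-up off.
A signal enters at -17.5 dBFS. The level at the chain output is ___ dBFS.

Stage 1: -17.5 dBFS is 24 dB over -41.5 dBFS; at 12:1 that becomes 2 dB over, giving -39.5 dBFS.
Stage 2: below threshold (-39.5 ≤ -23.7); passes unchanged; output -39.5 dBFS.
Stage 3: -39.5 dBFS ≤ -16 dBFS, so stage 3 doesn't engage; output -39.5 dBFS.

-39.5 dBFS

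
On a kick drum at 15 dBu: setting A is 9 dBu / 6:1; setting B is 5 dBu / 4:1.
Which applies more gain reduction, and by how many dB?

A: GR = 6 − 6/6 = 5 dB.
B: GR = 10 − 10/4 = 7.5 dB.
B reduces 2.5 dB more.

B, by 2.5 dB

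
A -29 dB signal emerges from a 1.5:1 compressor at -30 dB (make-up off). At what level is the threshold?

Gain reduction = -29 − (-30) = 1 dB; output overshoot = GR / (R − 1) = 1 / 0.5 = 2 dB.
Threshold = output − output overshoot = -30 − 2 = -32 dB.

-32 dB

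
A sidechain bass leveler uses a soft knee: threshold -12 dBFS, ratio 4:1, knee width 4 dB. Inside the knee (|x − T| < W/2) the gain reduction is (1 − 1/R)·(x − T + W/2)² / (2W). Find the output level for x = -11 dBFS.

x − T + W/2 = -11 − (-12) + 2 = 3.
GR = (1 − 1/4) × 3² / 8 = 0.75 × 9 / 8 = 0.84375 dB.
Output = -11 − 0.84375 = -11.84375 dBFS.

-11.84375 dBFS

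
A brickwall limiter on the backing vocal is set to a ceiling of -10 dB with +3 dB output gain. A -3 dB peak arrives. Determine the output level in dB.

-7 dB

The limiter clamps the peak to its -10 dB ceiling.
Output gain then adds 3 dB: -10 + 3 = -7 dB.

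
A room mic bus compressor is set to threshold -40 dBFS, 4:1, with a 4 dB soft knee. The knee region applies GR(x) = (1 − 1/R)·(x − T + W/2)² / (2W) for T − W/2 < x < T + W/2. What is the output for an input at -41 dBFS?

-41.09375 dBFS

x − T + W/2 = -41 − (-40) + 2 = 1.
GR = (1 − 1/4) × 1² / 8 = 0.75 × 1 / 8 = 0.09375 dB.
Output = -41 − 0.09375 = -41.09375 dBFS.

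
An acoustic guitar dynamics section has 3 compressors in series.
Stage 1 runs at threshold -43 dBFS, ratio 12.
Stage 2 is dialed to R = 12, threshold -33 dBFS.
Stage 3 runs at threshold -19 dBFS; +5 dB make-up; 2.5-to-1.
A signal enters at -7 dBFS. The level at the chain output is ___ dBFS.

-35 dBFS

Stage 1: -7 dBFS is 36 dB over -43 dBFS; at 12:1 that becomes 3 dB over, giving -40 dBFS.
Stage 2: -40 dBFS is at or below the -33 dBFS threshold — no compression; output -40 dBFS.
Stage 3: below threshold (-40 ≤ -19); passes unchanged; make-up brings it to -35 dBFS.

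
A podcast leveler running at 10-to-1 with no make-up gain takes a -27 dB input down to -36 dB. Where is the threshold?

-37 dB

Let T be the threshold. Output overshoot = (input overshoot)/R, so -36 − T = (-27 − T)/10.
10·(-36 − T) = -27 − T → 9·T = -360 − (-27) = -333.
T = -333/9 = -37 dB.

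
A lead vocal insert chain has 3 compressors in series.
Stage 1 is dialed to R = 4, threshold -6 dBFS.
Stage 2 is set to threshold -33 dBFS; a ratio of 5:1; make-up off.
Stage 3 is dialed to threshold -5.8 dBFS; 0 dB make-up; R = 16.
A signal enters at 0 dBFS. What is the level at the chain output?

-27.3 dBFS

Stage 1: 0 dBFS is 6 dB over -6 dBFS; at 4:1 that becomes 1.5 dB over, giving -4.5 dBFS.
Stage 2: -4.5 dBFS is 28.5 dB over -33 dBFS; at 5:1 that becomes 5.7 dB over, giving -27.3 dBFS.
Stage 3: -27.3 dBFS is at or below the -5.8 dBFS threshold — no compression; output -27.3 dBFS.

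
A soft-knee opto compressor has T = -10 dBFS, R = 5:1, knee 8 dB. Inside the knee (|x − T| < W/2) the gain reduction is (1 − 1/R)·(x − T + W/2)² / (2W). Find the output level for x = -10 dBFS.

x − T + W/2 = -10 − (-10) + 4 = 4.
GR = (1 − 1/5) × 4² / 16 = 0.8 × 16 / 16 = 0.8 dB.
Output = -10 − 0.8 = -10.8 dBFS.

-10.8 dBFS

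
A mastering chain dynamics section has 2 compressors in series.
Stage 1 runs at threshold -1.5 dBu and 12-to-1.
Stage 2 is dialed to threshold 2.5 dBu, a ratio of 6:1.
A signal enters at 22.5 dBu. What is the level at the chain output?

0.5 dBu

Stage 1: 24 dB above -1.5 dBu, reduced 12:1 to 2 dB above → 0.5 dBu.
Stage 2: 0.5 dBu ≤ 2.5 dBu, so stage 2 doesn't engage; output 0.5 dBu.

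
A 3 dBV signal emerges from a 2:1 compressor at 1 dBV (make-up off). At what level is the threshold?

Let T be the threshold. Output overshoot = (input overshoot)/R, so 1 − T = (3 − T)/2.
2·(1 − T) = 3 − T → 1·T = 2 − 3 = -1.
T = -1/1 = -1 dBV.

-1 dBV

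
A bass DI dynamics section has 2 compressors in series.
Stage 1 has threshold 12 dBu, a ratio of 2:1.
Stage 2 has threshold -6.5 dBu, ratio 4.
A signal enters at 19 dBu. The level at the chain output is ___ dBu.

-1 dBu

Stage 1: 7 dB above 12 dBu, reduced 2:1 to 3.5 dB above → 15.5 dBu.
Stage 2: 15.5 dBu is 22 dB over -6.5 dBu; at 4:1 that becomes 5.5 dB over, giving -1 dBu.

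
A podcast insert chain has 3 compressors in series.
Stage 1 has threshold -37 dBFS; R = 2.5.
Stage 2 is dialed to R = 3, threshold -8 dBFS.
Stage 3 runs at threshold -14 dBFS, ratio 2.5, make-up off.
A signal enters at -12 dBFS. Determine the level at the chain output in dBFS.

-27 dBFS

Stage 1: overshoot 25 dB → 25/2.5 = 10 dB → -27 dBFS.
Stage 2: below threshold (-27 ≤ -8); passes unchanged; output -27 dBFS.
Stage 3: below threshold (-27 ≤ -14); passes unchanged; output -27 dBFS.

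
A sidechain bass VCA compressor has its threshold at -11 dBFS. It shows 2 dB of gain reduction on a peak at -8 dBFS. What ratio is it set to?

3:1

Input overshoot = -8 − (-11) = 3 dB.
Output overshoot = 3 − 2 = 1 dB.
Ratio = input overshoot / output overshoot = 3 / 1 = 3.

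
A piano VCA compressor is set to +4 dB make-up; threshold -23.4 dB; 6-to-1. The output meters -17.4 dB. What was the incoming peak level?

-11.4 dB

Stripping the +4 dB make-up gives -21.4 dB at the gain stage.
Post-compression overshoot = -21.4 − (-23.4) = 2 dB.
Undo the ratio: input overshoot = 2 × 6 = 12 dB, giving input = -11.4 dB.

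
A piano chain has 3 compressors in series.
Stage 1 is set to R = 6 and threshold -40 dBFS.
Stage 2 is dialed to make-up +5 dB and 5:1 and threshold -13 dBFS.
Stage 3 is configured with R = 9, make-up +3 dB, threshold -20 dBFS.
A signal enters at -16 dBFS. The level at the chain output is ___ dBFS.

Stage 1: 24 dB above -40 dBFS, reduced 6:1 to 4 dB above → -36 dBFS.
Stage 2: -36 dBFS ≤ -13 dBFS, so stage 2 doesn't engage; make-up brings it to -31 dBFS.
Stage 3: -31 dBFS ≤ -20 dBFS, so stage 3 doesn't engage; make-up brings it to -28 dBFS.

-28 dBFS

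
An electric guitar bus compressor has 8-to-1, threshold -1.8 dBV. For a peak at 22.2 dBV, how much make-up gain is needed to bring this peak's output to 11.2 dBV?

10 dB

Overshoot 24 dB → 24/8 = 3 dB after compression, so the compressed level is -1.8 + 3 = 1.2 dBV.
Make-up = target − compressed = 11.2 − 1.2 = 10 dB.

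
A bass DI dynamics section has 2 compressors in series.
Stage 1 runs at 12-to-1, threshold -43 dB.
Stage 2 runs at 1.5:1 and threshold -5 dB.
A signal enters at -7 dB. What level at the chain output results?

Stage 1: 36 dB above -43 dB, reduced 12:1 to 3 dB above → -40 dB.
Stage 2: -40 dB is at or below the -5 dB threshold — no compression; output -40 dB.

-40 dB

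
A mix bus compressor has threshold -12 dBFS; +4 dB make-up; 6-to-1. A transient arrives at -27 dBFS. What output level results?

-23 dBFS

-27 dBFS is 15 dB below the -12 dBFS threshold, so no gain reduction is applied.
Make-up gain adds 4 dB: -27 + 4 = -23 dBFS.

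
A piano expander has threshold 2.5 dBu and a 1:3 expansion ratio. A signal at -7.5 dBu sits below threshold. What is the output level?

The input is 10 dB below the 2.5 dBu threshold.
A 1:3 expander multiplies undershoot by 3: 10 × 3 = 30 dB below threshold.
Output = 2.5 − 30 = -27.5 dBu.

-27.5 dBu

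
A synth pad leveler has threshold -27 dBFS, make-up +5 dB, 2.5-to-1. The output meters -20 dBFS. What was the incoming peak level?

-22 dBFS

Stripping the +5 dB make-up gives -25 dBFS at the gain stage.
That's 2 dB above the -27 dBFS threshold.
Before 2.5:1 compression the overshoot was 2 × 2.5 = 5 dB, so input = -27 + 5 = -22 dBFS.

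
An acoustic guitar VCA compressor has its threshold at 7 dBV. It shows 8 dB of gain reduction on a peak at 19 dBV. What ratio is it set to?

3:1

Input overshoot = 19 − 7 = 12 dB.
Output overshoot = 12 − 8 = 4 dB.
Ratio = input overshoot / output overshoot = 12 / 4 = 3.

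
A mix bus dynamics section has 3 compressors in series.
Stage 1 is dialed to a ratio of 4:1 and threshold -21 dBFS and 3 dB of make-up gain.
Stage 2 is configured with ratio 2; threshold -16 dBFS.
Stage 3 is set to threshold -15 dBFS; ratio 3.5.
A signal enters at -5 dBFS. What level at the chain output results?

Stage 1: 16 dB above -21 dBFS, reduced 4:1 to 4 dB above → -17 dBFS; +3 dB make-up → -14 dBFS.
Stage 2: -14 dBFS is 2 dB over -16 dBFS; at 2:1 that becomes 1 dB over, giving -15 dBFS.
Stage 3: below threshold (-15 ≤ -15); passes unchanged; output -15 dBFS.

-15 dBFS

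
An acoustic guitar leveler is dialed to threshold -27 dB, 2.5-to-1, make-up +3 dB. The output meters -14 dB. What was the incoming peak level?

-2 dB

Remove make-up: -14 − 3 = -17 dB.
Post-compression overshoot = -17 − (-27) = 10 dB.
Before 2.5:1 compression the overshoot was 10 × 2.5 = 25 dB, so input = -27 + 25 = -2 dB.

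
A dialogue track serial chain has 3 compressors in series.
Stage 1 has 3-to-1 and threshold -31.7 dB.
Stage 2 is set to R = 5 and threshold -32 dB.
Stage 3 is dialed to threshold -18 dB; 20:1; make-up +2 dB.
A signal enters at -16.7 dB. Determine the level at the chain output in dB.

Stage 1: -16.7 dB is 15 dB over -31.7 dB; at 3:1 that becomes 5 dB over, giving -26.7 dB.
Stage 2: 5.3 dB above -32 dB, reduced 5:1 to 1.06 dB above → -30.94 dB.
Stage 3: below threshold (-30.94 ≤ -18); passes unchanged; make-up brings it to -28.94 dB.

-28.94 dB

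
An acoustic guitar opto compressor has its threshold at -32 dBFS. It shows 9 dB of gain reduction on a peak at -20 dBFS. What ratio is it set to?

Input overshoot = -20 − (-32) = 12 dB.
Output overshoot = 12 − 9 = 3 dB.
Ratio = input overshoot / output overshoot = 12 / 3 = 4.

4:1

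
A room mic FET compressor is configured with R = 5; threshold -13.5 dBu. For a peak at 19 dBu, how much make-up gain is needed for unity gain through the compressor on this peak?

26 dB

Without make-up, output = threshold + overshoot/5 = -13.5 + 6.5 = -7 dBu.
Gap to target: 26 dB.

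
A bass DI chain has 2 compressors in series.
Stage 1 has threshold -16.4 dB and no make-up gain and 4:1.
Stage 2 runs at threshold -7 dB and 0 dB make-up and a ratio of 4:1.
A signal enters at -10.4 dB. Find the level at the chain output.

-14.9 dB

Stage 1: -10.4 dB is 6 dB over -16.4 dB; at 4:1 that becomes 1.5 dB over, giving -14.9 dB.
Stage 2: below threshold (-14.9 ≤ -7); passes unchanged; output -14.9 dB.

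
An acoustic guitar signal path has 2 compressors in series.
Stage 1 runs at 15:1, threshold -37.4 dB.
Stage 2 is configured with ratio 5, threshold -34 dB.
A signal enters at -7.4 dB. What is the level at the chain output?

Stage 1: overshoot 30 dB → 30/15 = 2 dB → -35.4 dB.
Stage 2: -35.4 dB is at or below the -34 dB threshold — no compression; output -35.4 dB.

-35.4 dB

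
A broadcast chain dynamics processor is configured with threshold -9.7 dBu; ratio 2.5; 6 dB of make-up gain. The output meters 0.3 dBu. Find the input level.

Remove make-up: 0.3 − 6 = -5.7 dBu.
That's 4 dB above the -9.7 dBu threshold.
Undo the ratio: input overshoot = 4 × 2.5 = 10 dB, giving input = 0.3 dBu.

0.3 dBu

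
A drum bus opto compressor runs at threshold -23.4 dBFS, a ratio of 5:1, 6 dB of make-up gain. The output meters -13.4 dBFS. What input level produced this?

-3.4 dBFS

Before make-up, the level was -13.4 − 6 = -19.4 dBFS.
Post-compression overshoot = -19.4 − (-23.4) = 4 dB.
Before 5:1 compression the overshoot was 4 × 5 = 20 dB, so input = -23.4 + 20 = -3.4 dBFS.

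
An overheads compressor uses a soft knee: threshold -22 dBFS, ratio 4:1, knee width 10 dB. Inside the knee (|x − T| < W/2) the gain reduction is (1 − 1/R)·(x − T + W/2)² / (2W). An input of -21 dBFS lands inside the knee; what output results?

-22.35 dBFS

x − T + W/2 = -21 − (-22) + 5 = 6.
GR = (1 − 1/4) × 6² / 20 = 0.75 × 36 / 20 = 1.35 dB.
Output = -21 − 1.35 = -22.35 dBFS.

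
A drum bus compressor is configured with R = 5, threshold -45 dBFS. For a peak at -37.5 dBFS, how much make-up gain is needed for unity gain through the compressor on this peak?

The peak compresses to -45 + 7.5/5 = -43.5 dBFS.
To reach -37.5 dBFS requires -37.5 − (-43.5) = 6 dB of make-up.

6 dB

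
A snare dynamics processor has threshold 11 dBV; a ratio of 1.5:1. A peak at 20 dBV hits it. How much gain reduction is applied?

3 dB

The signal is 9 dB above threshold.
At 1.5:1, output sits 9/1.5 = 6 dB above threshold.
Gain reduction = 9 − 6 = 3 dB.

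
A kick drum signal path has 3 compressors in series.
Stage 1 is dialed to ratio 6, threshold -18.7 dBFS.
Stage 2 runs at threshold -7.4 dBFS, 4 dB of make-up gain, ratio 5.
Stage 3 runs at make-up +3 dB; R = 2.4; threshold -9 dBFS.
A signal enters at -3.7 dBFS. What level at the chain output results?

Stage 1: overshoot 15 dB → 15/6 = 2.5 dB → -16.2 dBFS.
Stage 2: -16.2 dBFS ≤ -7.4 dBFS, so stage 2 doesn't engage; make-up brings it to -12.2 dBFS.
Stage 3: -12.2 dBFS is at or below the -9 dBFS threshold — no compression; make-up brings it to -9.2 dBFS.

-9.2 dBFS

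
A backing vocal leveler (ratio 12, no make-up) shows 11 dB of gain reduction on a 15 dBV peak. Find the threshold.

3 dBV

Input is 12 dB above T (since output overshoot × R = input overshoot: (4 − T)·12 = 15 − T gives T = 3 dBV).
Check: 3 + (15 − 3)/12 = 3 + 1 = 4 dBV. ✓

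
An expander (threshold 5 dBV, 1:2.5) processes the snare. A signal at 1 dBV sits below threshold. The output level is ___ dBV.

The input is 4 dB below the 5 dBV threshold.
A 1:2.5 expander multiplies undershoot by 2.5: 4 × 2.5 = 10 dB below threshold.
Output = 5 − 10 = -5 dBV.

-5 dBV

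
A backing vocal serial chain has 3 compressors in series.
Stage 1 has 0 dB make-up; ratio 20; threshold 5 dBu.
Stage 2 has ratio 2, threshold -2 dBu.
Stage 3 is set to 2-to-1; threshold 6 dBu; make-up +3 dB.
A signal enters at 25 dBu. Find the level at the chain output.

Stage 1: 25 dBu is 20 dB over 5 dBu; at 20:1 that becomes 1 dB over, giving 6 dBu.
Stage 2: overshoot 8 dB → 8/2 = 4 dB → 2 dBu.
Stage 3: 2 dBu is at or below the 6 dBu threshold — no compression; make-up brings it to 5 dBu.

5 dBu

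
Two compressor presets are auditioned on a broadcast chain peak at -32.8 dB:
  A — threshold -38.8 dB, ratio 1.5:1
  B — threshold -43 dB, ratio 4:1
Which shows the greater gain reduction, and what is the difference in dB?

A: overshoot 6 dB → output overshoot 4 dB → GR 2 dB.
B: overshoot 10.2 dB → output overshoot 2.55 dB → GR 7.65 dB.
Difference: 5.65 dB in favour of B.

B, by 5.65 dB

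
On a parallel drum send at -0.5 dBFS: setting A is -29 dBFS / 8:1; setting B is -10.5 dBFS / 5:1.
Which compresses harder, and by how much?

A: 28.5 dB over, compressed to 3.5625 dB over, so 24.9375 dB of GR.
B: 10 dB over, compressed to 2 dB over, so 8 dB of GR.
A reduces 16.9375 dB more.

A, by 16.9375 dB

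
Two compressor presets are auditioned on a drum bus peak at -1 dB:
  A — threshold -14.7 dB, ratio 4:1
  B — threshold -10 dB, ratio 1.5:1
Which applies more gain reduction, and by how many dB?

A, by 7.275 dB

A: GR = 13.7 − 13.7/4 = 10.275 dB.
B: GR = 9 − 9/1.5 = 3 dB.
A reduces 7.275 dB more.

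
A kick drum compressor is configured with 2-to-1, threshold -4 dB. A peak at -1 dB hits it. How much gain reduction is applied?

1.5 dB

Overshoot = -1 − (-4) = 3 dB.
A 2:1 ratio leaves 1.5 dB of that excess.
GR = overshoot in − overshoot out = 3 − 1.5 = 1.5 dB.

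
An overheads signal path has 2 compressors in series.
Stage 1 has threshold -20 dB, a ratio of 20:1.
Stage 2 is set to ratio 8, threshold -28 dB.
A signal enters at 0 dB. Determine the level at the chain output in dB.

-26.875 dB

Stage 1: overshoot 20 dB → 20/20 = 1 dB → -19 dB.
Stage 2: 9 dB above -28 dB, reduced 8:1 to 1.125 dB above → -26.875 dB.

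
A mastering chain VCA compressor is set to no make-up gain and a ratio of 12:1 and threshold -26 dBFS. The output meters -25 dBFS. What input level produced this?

The compressed level sits -25 − (-26) = 1 dB over threshold.
Before 12:1 compression the overshoot was 1 × 12 = 12 dB, so input = -26 + 12 = -14 dBFS.

-14 dBFS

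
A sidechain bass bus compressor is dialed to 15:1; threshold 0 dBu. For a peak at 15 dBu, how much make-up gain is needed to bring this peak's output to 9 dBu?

The peak compresses to 0 + 15/15 = 1 dBu.
To reach 9 dBu requires 9 − 1 = 8 dB of make-up.

8 dB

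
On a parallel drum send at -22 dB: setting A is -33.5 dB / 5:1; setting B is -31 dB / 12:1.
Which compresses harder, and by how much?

A, by 0.95 dB

A: 11.5 dB over, compressed to 2.3 dB over, so 9.2 dB of GR.
B: 9 dB over, compressed to 0.75 dB over, so 8.25 dB of GR.
A reduces 0.95 dB more.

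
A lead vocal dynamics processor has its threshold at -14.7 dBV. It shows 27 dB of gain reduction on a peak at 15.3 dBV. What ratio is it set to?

Input overshoot = 15.3 − (-14.7) = 30 dB.
Output overshoot = 30 − 27 = 3 dB.
Ratio = input overshoot / output overshoot = 30 / 3 = 10.

10:1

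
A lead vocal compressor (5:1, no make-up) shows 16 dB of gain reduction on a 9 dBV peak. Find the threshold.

-11 dBV

Gain reduction = 9 − (-7) = 16 dB; output overshoot = GR / (R − 1) = 16 / 4 = 4 dB.
Threshold = output − output overshoot = -7 − 4 = -11 dBV.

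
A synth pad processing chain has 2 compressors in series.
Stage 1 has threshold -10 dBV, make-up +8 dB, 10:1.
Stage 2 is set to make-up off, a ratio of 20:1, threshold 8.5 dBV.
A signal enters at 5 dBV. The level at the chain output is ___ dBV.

Stage 1: 15 dB above -10 dBV, reduced 10:1 to 1.5 dB above → -8.5 dBV; +8 dB make-up → -0.5 dBV.
Stage 2: -0.5 dBV ≤ 8.5 dBV, so stage 2 doesn't engage; output -0.5 dBV.

-0.5 dBV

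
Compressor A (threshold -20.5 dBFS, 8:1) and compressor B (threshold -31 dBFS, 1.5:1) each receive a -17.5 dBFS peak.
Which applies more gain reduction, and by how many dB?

A: overshoot 3 dB → output overshoot 0.375 dB → GR 2.625 dB.
B: overshoot 13.5 dB → output overshoot 9 dB → GR 4.5 dB.
Difference: 1.875 dB in favour of B.

B, by 1.875 dB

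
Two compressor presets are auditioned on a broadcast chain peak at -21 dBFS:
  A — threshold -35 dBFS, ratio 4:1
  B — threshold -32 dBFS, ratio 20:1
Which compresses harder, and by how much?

A, by 0.05 dB

A: 14 dB over, compressed to 3.5 dB over, so 10.5 dB of GR.
B: 11 dB over, compressed to 0.55 dB over, so 10.45 dB of GR.
A applies 0.05 dB more gain reduction.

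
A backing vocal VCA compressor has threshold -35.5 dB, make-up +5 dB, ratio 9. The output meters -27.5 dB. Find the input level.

Before make-up, the level was -27.5 − 5 = -32.5 dB.
The compressed level sits -32.5 − (-35.5) = 3 dB over threshold.
Undo the ratio: input overshoot = 3 × 9 = 27 dB, giving input = -8.5 dB.

-8.5 dB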